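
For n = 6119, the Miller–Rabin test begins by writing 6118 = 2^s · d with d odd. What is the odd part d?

3059

Halving: 6118 → 3059; 3059 is odd.
So 6118 = 2^1 · 3059.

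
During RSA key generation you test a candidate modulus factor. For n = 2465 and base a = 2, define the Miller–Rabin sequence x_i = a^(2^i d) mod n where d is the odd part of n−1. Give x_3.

n − 1 = 2464 = 2^5 · 77, so s = 5 and d = 77.
x_0 = 2^77 mod 2465 = 1902.
x_1 = 1902^2 mod 2465 = 1449.
x_2 = 1449^2 mod 2465 = 1886.
x_3 = 1886^2 mod 2465 = 1.

1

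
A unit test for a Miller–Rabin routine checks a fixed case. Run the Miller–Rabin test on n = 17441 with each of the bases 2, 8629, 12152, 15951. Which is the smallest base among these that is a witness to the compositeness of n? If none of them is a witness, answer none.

n − 1 = 17440 = 2^5 · 545, so s = 5 and d = 545.
Base 2: x_0 = 2^545 mod 17441 = 4306. x_0 is neither 1 nor 17440, so continue squaring. x_1 = 4306^2 mod 17441 = 1853. x_2 = 1853^2 mod 17441 = 15173. x_3 = 15173^2 mod 17441 = 16170. x_4 = 16170^2 mod 17441 = 10869. Reached i = s−1 = 4 without hitting −1: 2 is a Miller–Rabin witness and 17441 is composite.
Base 8629: x_0 = 8629^545 mod 17441 = 14885. x_0 is neither 1 nor 17440, so continue squaring. x_1 = 14885^2 mod 17441 = 10202. x_2 = 10202^2 mod 17441 = 10357. x_3 = 10357^2 mod 17441 = 5299. x_4 = 5299^2 mod 17441 = 16832. Reached i = s−1 = 4 without hitting −1: 8629 is a Miller–Rabin witness and 17441 is composite.
Base 12152: x_0 = 12152^545 mod 17441 = 7718. x_0 is neither 1 nor 17440, so continue squaring. x_1 = 7718^2 mod 17441 = 6509. x_2 = 6509^2 mod 17441 = 2892. x_3 = 2892^2 mod 17441 = 9425. x_4 = 9425^2 mod 17441 = 3612. Reached i = s−1 = 4 without hitting −1: 12152 is a Miller–Rabin witness and 17441 is composite.
Base 15951: x_0 = 15951^545 mod 17441 = 16827. x_0 is neither 1 nor 17440, so continue squaring. x_1 = 16827^2 mod 17441 = 10735. x_2 = 10735^2 mod 17441 = 7538. x_3 = 7538^2 mod 17441 = 16107. x_4 = 16107^2 mod 17441 = 574. Reached i = s−1 = 4 without hitting −1: 15951 is a Miller–Rabin witness and 17441 is composite.
The smallest witness among the given bases is 2.

2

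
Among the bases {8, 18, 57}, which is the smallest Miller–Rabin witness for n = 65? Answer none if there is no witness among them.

none

n − 1 = 64 = 2^6 · 1, so s = 6 and d = 1.
Base 8: x_0 = 8^1 mod 65 = 8. x_0 is neither 1 nor 64, so continue squaring. x_1 = 8^2 mod 65 = 64. x_1 ≡ −1, so 8 is not a witness.
Base 18: x_0 = 18^1 mod 65 = 18. x_0 is neither 1 nor 64, so continue squaring. x_1 = 18^2 mod 65 = 64. x_1 ≡ −1, so 18 is not a witness.
Base 57: x_0 = 57^1 mod 65 = 57. x_0 is neither 1 nor 64, so continue squaring. x_1 = 57^2 mod 65 = 64. x_1 ≡ −1, so 57 is not a witness.
No listed base is a witness for 65.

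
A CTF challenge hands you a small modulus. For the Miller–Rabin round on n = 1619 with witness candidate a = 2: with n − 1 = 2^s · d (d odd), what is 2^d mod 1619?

n − 1 = 1618 = 2^1 · 809, so s = 1 and d = 809.
Repeated squaring mod 1619: 2^1 ≡ 2, 2^2 ≡ 4, 2^4 ≡ 16, 2^8 ≡ 256, 2^16 ≡ 776, 2^32 ≡ 1527, 2^64 ≡ 369, 2^128 ≡ 165, 2^256 ≡ 1321, 2^512 ≡ 1378.
809 = 512 + 256 + 32 + 8 + 1, so 2^809 ≡ 1378·1321·1527·256·2 ≡ 1618 (mod 1619).

1618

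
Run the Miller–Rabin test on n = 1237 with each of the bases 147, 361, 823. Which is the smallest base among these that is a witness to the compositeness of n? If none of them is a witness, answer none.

n − 1 = 1236 = 2^2 · 309, so s = 2 and d = 309.
Base 147: x_0 = 147^309 mod 1237 = 1236. x_0 = 1236 ≡ −1, so 147 is not a witness.
Base 361: x_0 = 361^309 mod 1237 = 1236. x_0 = 1236 ≡ −1, so 361 is not a witness.
Base 823: x_0 = 823^309 mod 1237 = 546. x_0 is neither 1 nor 1236, so continue squaring. x_1 = 546^2 mod 1237 = 1236. x_1 ≡ −1, so 823 is not a witness.
No listed base is a witness for 1237.

none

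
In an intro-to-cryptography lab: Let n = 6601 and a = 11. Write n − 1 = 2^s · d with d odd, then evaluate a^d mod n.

3564

n − 1 = 6600 = 2^3 · 825, so s = 3 and d = 825.
11^825 mod 6601 = 3564.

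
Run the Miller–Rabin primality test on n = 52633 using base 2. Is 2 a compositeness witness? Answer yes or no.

no

n − 1 = 52632 = 2^3 · 6579, so s = 3 and d = 6579.
x_0 = 2^6579 mod 52633 = 1.
x_0 = 1, so 2 is not a witness.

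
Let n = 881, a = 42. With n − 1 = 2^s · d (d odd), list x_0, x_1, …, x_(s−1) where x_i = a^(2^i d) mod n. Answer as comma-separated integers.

1, 1, 1, 1

n − 1 = 880 = 2^4 · 55, so s = 4 and d = 55.
x_0 = 42^55 mod 881 = 1.
x_1 = 1^2 mod 881 = 1.
x_2 = 1^2 mod 881 = 1.
x_3 = 1^2 mod 881 = 1.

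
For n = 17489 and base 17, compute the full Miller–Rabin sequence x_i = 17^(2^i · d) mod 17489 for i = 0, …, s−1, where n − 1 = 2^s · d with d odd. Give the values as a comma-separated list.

1, 1, 1, 1

n − 1 = 17488 = 2^4 · 1093, so s = 4 and d = 1093.
x_0 = 17^1093 mod 17489 = 1.
x_1 = 1^2 mod 17489 = 1.
x_2 = 1^2 mod 17489 = 1.
x_3 = 1^2 mod 17489 = 1.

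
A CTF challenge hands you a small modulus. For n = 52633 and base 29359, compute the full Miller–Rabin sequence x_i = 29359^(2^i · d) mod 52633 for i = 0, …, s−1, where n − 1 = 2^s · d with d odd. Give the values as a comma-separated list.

51913, 44703, 41098

n − 1 = 52632 = 2^3 · 6579, so s = 3 and d = 6579.
x_0 = 29359^6579 mod 52633 = 51913.
x_1 = 51913^2 mod 52633 = 44703.
x_2 = 44703^2 mod 52633 = 41098.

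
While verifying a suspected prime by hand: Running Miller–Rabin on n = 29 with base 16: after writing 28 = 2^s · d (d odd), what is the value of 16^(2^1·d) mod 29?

n − 1 = 28 = 2^2 · 7, so s = 2 and d = 7.
x_0 = 16^7 mod 29 = 1.
x_1 = 1^2 mod 29 = 1.

1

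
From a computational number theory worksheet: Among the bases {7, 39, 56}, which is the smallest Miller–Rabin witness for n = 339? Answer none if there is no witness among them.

7

n − 1 = 338 = 2^1 · 169, so s = 1 and d = 169.
Base 7: x_0 = 7^169 mod 339 = 7. x_0 ∉ {1, 338} and s = 1, so 7 is a Miller–Rabin witness and 339 is composite.
Base 39: x_0 = 39^169 mod 339 = 300. x_0 ∉ {1, 338} and s = 1, so 39 is a Miller–Rabin witness and 339 is composite.
Base 56: x_0 = 56^169 mod 339 = 56. x_0 ∉ {1, 338} and s = 1, so 56 is a Miller–Rabin witness and 339 is composite.
The smallest witness among the given bases is 7.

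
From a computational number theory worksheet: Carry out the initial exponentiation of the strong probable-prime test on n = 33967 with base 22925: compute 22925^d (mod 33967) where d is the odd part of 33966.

33966

n − 1 = 33966 = 2^1 · 16983, so s = 1 and d = 16983.
By repeated squaring, 22925^16983 ≡ 33966 (mod 33967).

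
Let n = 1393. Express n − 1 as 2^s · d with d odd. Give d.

87

Halving: 1392 → 696 → 348 → 174 → 87; 87 is odd.
So 1392 = 2^4 · 87.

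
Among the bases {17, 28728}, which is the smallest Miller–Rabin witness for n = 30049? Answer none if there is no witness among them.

n − 1 = 30048 = 2^5 · 939, so s = 5 and d = 939.
Base 17: x_0 = 17^939 mod 30049 = 2274. x_0 is neither 1 nor 30048, so continue squaring. x_1 = 2274^2 mod 30049 = 2648. x_2 = 2648^2 mod 30049 = 10487. x_3 = 10487^2 mod 30049 = 27878. x_4 = 27878^2 mod 30049 = 25597. Reached i = s−1 = 4 without hitting −1: 17 is a Miller–Rabin witness and 30049 is composite.
Base 28728: x_0 = 28728^939 mod 30049 = 14515. x_0 is neither 1 nor 30048, so continue squaring. x_1 = 14515^2 mod 30049 = 11686. x_2 = 11686^2 mod 30049 = 19940. x_3 = 19940^2 mod 30049 = 25281. x_4 = 25281^2 mod 30049 = 16780. Reached i = s−1 = 4 without hitting −1: 28728 is a Miller–Rabin witness and 30049 is composite.
The smallest witness among the given bases is 17.

17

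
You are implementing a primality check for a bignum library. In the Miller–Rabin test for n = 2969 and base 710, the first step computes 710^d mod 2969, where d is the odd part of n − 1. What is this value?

2968

n − 1 = 2968 = 2^3 · 371, so s = 3 and d = 371.
710^371 mod 2969 = 2968.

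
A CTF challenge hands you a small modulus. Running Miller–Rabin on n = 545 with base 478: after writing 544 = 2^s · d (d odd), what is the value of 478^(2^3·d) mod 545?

n − 1 = 544 = 2^5 · 17, so s = 5 and d = 17.
x_0 = 478^17 mod 545 = 53.
x_1 = 53^2 mod 545 = 84.
x_2 = 84^2 mod 545 = 516.
x_3 = 516^2 mod 545 = 296.

296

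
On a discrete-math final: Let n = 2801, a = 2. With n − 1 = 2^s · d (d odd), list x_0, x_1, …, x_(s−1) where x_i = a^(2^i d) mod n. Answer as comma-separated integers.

2225, 1258, 2800, 1

n − 1 = 2800 = 2^4 · 175, so s = 4 and d = 175.
x_0 = 2^175 mod 2801 = 2225.
x_1 = 2225^2 mod 2801 = 1258.
x_2 = 1258^2 mod 2801 = 2800.
x_3 = 2800^2 mod 2801 = 1.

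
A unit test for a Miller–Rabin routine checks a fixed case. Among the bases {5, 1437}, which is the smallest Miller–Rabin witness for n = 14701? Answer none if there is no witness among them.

n − 1 = 14700 = 2^2 · 3675, so s = 2 and d = 3675.
Base 5: x_0 = 5^3675 mod 14701 = 12321. x_0 is neither 1 nor 14700, so continue squaring. x_1 = 12321^2 mod 14701 = 4515. Reached i = s−1 = 1 without hitting −1: 5 is a Miller–Rabin witness and 14701 is composite.
Base 1437: x_0 = 1437^3675 mod 14701 = 4515. x_0 is neither 1 nor 14700, so continue squaring. x_1 = 4515^2 mod 14701 = 9639. Reached i = s−1 = 1 without hitting −1: 1437 is a Miller–Rabin witness and 14701 is composite.
The smallest witness among the given bases is 5.

5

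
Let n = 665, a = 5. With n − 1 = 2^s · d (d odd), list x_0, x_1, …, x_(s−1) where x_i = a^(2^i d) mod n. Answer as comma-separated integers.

500, 625, 270

n − 1 = 664 = 2^3 · 83, so s = 3 and d = 83.
x_0 = 5^83 mod 665 = 500.
x_1 = 500^2 mod 665 = 625.
x_2 = 625^2 mod 665 = 270.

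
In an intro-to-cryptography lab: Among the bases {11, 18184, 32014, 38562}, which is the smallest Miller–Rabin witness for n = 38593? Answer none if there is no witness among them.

n − 1 = 38592 = 2^6 · 603, so s = 6 and d = 603.
Base 11: x_0 = 11^603 mod 38593 = 35293. x_0 is neither 1 nor 38592, so continue squaring. x_1 = 35293^2 mod 38593 = 6774. x_2 = 6774^2 mod 38593 = 38592. x_2 ≡ −1, so 11 is not a witness.
Base 18184: x_0 = 18184^603 mod 38593 = 15145. x_0 is neither 1 nor 38592, so continue squaring. x_1 = 15145^2 mod 38593 = 12826. x_2 = 12826^2 mod 38593 = 22910. x_3 = 22910^2 mod 38593 = 3300. x_4 = 3300^2 mod 38593 = 6774. x_5 = 6774^2 mod 38593 = 38592. x_5 ≡ −1, so 18184 is not a witness.
Base 32014: x_0 = 32014^603 mod 38593 = 5936. x_0 is neither 1 nor 38592, so continue squaring. x_1 = 5936^2 mod 38593 = 687. x_2 = 687^2 mod 38593 = 8853. x_3 = 8853^2 mod 38593 = 31819. x_4 = 31819^2 mod 38593 = 38592. x_4 ≡ −1, so 32014 is not a witness.
Base 38562: x_0 = 38562^603 mod 38593 = 36368. x_0 is neither 1 nor 38592, so continue squaring. x_1 = 36368^2 mod 38593 = 10721. x_2 = 10721^2 mod 38593 = 9887. x_3 = 9887^2 mod 38593 = 35293. x_4 = 35293^2 mod 38593 = 6774. x_5 = 6774^2 mod 38593 = 38592. x_5 ≡ −1, so 38562 is not a witness.
No listed base is a witness for 38593.

none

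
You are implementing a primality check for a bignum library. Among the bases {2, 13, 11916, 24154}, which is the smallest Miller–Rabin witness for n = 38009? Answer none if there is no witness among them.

2

n − 1 = 38008 = 2^3 · 4751, so s = 3 and d = 4751.
Base 2: x_0 = 2^4751 mod 38009 = 26169. x_0 is neither 1 nor 38008, so continue squaring. x_1 = 26169^2 mod 38009 = 8408. x_2 = 8408^2 mod 38009 = 35733. Reached i = s−1 = 2 without hitting −1: 2 is a Miller–Rabin witness and 38009 is composite.
Base 13: x_0 = 13^4751 mod 38009 = 32483. x_0 is neither 1 nor 38008, so continue squaring. x_1 = 32483^2 mod 38009 = 15449. x_2 = 15449^2 mod 38009 = 13090. Reached i = s−1 = 2 without hitting −1: 13 is a Miller–Rabin witness and 38009 is composite.
Base 11916: x_0 = 11916^4751 mod 38009 = 456. x_0 is neither 1 nor 38008, so continue squaring. x_1 = 456^2 mod 38009 = 17891. x_2 = 17891^2 mod 38009 = 14092. Reached i = s−1 = 2 without hitting −1: 11916 is a Miller–Rabin witness and 38009 is composite.
Base 24154: x_0 = 24154^4751 mod 38009 = 14795. x_0 is neither 1 nor 38008, so continue squaring. x_1 = 14795^2 mod 38009 = 36203. x_2 = 36203^2 mod 38009 = 30871. Reached i = s−1 = 2 without hitting −1: 24154 is a Miller–Rabin witness and 38009 is composite.
The smallest witness among the given bases is 2.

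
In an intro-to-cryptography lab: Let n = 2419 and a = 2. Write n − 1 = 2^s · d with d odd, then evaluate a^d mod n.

n − 1 = 2418 = 2^1 · 1209, so s = 1 and d = 1209.
Repeated squaring mod 2419: 2^1 ≡ 2, 2^2 ≡ 4, 2^4 ≡ 16, 2^8 ≡ 256, 2^16 ≡ 223, 2^32 ≡ 1349, 2^64 ≡ 713, 2^128 ≡ 379, 2^256 ≡ 920, 2^512 ≡ 2169, 2^1024 ≡ 2025.
1209 = 1024 + 128 + 32 + 16 + 8 + 1, so 2^1209 ≡ 2025·379·1349·223·256·2 ≡ 1742 (mod 2419).

1742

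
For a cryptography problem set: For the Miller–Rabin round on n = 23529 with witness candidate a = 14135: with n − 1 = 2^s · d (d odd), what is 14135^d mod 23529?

n − 1 = 23528 = 2^3 · 2941, so s = 3 and d = 2941.
14135^2941 mod 23529 = 3905.

3905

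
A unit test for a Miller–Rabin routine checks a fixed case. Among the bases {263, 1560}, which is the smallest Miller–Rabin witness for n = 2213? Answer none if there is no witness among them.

none

n − 1 = 2212 = 2^2 · 553, so s = 2 and d = 553.
Base 263: x_0 = 263^553 mod 2213 = 2212. x_0 = 2212 ≡ −1, so 263 is not a witness.
Base 1560: x_0 = 1560^553 mod 2213 = 1083. x_0 is neither 1 nor 2212, so continue squaring. x_1 = 1083^2 mod 2213 = 2212. x_1 ≡ −1, so 1560 is not a witness.
No listed base is a witness for 2213.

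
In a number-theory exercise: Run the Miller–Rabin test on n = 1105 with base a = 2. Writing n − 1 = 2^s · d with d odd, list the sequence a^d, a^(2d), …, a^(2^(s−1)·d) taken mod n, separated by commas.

967, 259, 781, 1

n − 1 = 1104 = 2^4 · 69, so s = 4 and d = 69.
x_0 = 2^69 mod 1105 = 967.
x_1 = 967^2 mod 1105 = 259.
x_2 = 259^2 mod 1105 = 781.
x_3 = 781^2 mod 1105 = 1.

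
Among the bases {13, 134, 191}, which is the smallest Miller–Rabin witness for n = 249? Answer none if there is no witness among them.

n − 1 = 248 = 2^3 · 31, so s = 3 and d = 31.
Base 13: x_0 = 13^31 mod 249 = 97. x_0 is neither 1 nor 248, so continue squaring. x_1 = 97^2 mod 249 = 196. x_2 = 196^2 mod 249 = 70. Reached i = s−1 = 2 without hitting −1: 13 is a Miller–Rabin witness and 249 is composite.
Base 134: x_0 = 134^31 mod 249 = 77. x_0 is neither 1 nor 248, so continue squaring. x_1 = 77^2 mod 249 = 202. x_2 = 202^2 mod 249 = 217. Reached i = s−1 = 2 without hitting −1: 134 is a Miller–Rabin witness and 249 is composite.
Base 191: x_0 = 191^31 mod 249 = 59. x_0 is neither 1 nor 248, so continue squaring. x_1 = 59^2 mod 249 = 244. x_2 = 244^2 mod 249 = 25. Reached i = s−1 = 2 without hitting −1: 191 is a Miller–Rabin witness and 249 is composite.
The smallest witness among the given bases is 13.

13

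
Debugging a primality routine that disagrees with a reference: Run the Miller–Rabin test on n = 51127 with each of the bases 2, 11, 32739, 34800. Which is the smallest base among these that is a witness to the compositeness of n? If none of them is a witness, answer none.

n − 1 = 51126 = 2^1 · 25563, so s = 1 and d = 25563.
Base 2: x_0 = 2^25563 mod 51127 = 15588. x_0 ∉ {1, 51126} and s = 1, so 2 is a Miller–Rabin witness and 51127 is composite.
Base 11: x_0 = 11^25563 mod 51127 = 47046. x_0 ∉ {1, 51126} and s = 1, so 11 is a Miller–Rabin witness and 51127 is composite.
Base 32739: x_0 = 32739^25563 mod 51127 = 16805. x_0 ∉ {1, 51126} and s = 1, so 32739 is a Miller–Rabin witness and 51127 is composite.
Base 34800: x_0 = 34800^25563 mod 51127 = 41296. x_0 ∉ {1, 51126} and s = 1, so 34800 is a Miller–Rabin witness and 51127 is composite.
The smallest witness among the given bases is 2.

2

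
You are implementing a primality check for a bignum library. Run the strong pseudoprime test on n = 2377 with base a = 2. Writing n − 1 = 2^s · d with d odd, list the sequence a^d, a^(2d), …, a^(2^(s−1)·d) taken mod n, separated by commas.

1134, 2376, 1

n − 1 = 2376 = 2^3 · 297, so s = 3 and d = 297.
x_0 = 2^297 mod 2377 = 1134.
x_1 = 1134^2 mod 2377 = 2376.
x_2 = 2376^2 mod 2377 = 1.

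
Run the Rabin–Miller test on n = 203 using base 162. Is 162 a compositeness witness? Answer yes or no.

n − 1 = 202 = 2^1 · 101, so s = 1 and d = 101.
x_0 = 162^101 mod 203 = 162.
x_0 ∉ {1, 202} and s = 1, so 162 is a Miller–Rabin witness and 203 is composite.

yes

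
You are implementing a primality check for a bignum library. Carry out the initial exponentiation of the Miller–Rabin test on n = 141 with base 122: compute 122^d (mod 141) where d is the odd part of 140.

n − 1 = 140 = 2^2 · 35, so s = 2 and d = 35.
122^35 mod 141 = 128.

128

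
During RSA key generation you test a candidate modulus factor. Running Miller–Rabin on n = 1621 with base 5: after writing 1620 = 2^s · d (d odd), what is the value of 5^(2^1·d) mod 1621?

n − 1 = 1620 = 2^2 · 405, so s = 2 and d = 405.
x_0 = 5^405 mod 1621 = 1.
x_1 = 1^2 mod 1621 = 1.

1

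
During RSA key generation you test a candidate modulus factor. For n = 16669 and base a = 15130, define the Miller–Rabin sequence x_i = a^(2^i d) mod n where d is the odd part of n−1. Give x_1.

n − 1 = 16668 = 2^2 · 4167, so s = 2 and d = 4167.
x_0 = 15130^4167 mod 16669 = 15814.
x_1 = 15814^2 mod 16669 = 14258.

14258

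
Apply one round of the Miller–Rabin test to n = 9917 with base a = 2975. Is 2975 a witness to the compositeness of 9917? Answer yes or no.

n − 1 = 9916 = 2^2 · 2479, so s = 2 and d = 2479.
x_0 = 2975^2479 mod 9917 = 7113.
x_0 is neither 1 nor 9916, so continue squaring.
x_1 = 7113^2 mod 9917 = 8152.
Reached i = s−1 = 1 without hitting −1: 2975 is a Miller–Rabin witness and 9917 is composite.

yes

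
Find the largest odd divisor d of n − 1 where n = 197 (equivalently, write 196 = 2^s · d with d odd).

49

Halving: 196 → 98 → 49; 49 is odd.
So 196 = 2^2 · 49.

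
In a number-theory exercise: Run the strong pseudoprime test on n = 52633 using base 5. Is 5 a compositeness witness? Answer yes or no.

n − 1 = 52632 = 2^3 · 6579, so s = 3 and d = 6579.
x_0 = 5^6579 mod 52633 = 36770.
x_0 is neither 1 nor 52632, so continue squaring.
x_1 = 36770^2 mod 52633 = 49029.
x_2 = 49029^2 mod 52633 = 41098.
Reached i = s−1 = 2 without hitting −1: 5 is a Miller–Rabin witness and 52633 is composite.

yes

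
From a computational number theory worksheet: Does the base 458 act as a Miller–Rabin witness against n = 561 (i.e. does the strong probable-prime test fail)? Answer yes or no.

n − 1 = 560 = 2^4 · 35, so s = 4 and d = 35.
x_0 = 458^35 mod 561 = 560.
x_0 = 560 ≡ −1, so 458 is not a witness.

no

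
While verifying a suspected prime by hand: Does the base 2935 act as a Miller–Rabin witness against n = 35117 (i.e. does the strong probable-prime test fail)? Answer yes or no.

n − 1 = 35116 = 2^2 · 8779, so s = 2 and d = 8779.
Repeated squaring mod 35117: 2935^1 ≡ 2935, 2935^2 ≡ 10560, 2935^4 ≡ 17125, 2935^8 ≡ 3558, 2935^16 ≡ 17244, 2935^32 ≡ 19897, 2935^64 ≡ 16668, 2935^128 ≡ 11637, 2935^256 ≡ 8617, 2935^512 ≡ 15351, 2935^1024 ≡ 18131, 2935^2048 ≡ 2924, 2935^4096 ≡ 16345, 2935^8192 ≡ 24006.
8779 = 8192 + 512 + 64 + 8 + 2 + 1, so 2935^8779 ≡ 24006·15351·16668·3558·10560·2935 ≡ 11794 (mod 35117).
x_0 = 2935^8779 mod 35117 = 11794.
x_0 is neither 1 nor 35116, so continue squaring.
x_1 = 11794^2 mod 35117 = 35116.
x_1 ≡ −1, so 2935 is not a witness.

no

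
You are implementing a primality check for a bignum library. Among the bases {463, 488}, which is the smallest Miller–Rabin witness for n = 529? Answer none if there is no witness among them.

n − 1 = 528 = 2^4 · 33, so s = 4 and d = 33.
Base 463: x_0 = 463^33 mod 529 = 93. x_0 is neither 1 nor 528, so continue squaring. x_1 = 93^2 mod 529 = 185. x_2 = 185^2 mod 529 = 369. x_3 = 369^2 mod 529 = 208. Reached i = s−1 = 3 without hitting −1: 463 is a Miller–Rabin witness and 529 is composite.
Base 488: x_0 = 488^33 mod 529 = 137. x_0 is neither 1 nor 528, so continue squaring. x_1 = 137^2 mod 529 = 254. x_2 = 254^2 mod 529 = 507. x_3 = 507^2 mod 529 = 484. Reached i = s−1 = 3 without hitting −1: 488 is a Miller–Rabin witness and 529 is composite.
The smallest witness among the given bases is 463.

463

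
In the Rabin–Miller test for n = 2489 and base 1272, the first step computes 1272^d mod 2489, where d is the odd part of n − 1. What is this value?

n − 1 = 2488 = 2^3 · 311, so s = 3 and d = 311.
1272^311 mod 2489 = 1405.

1405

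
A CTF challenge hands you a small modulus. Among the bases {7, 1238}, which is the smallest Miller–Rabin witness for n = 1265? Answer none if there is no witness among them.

n − 1 = 1264 = 2^4 · 79, so s = 4 and d = 79.
Base 7: x_0 = 7^79 mod 1265 = 503. x_0 is neither 1 nor 1264, so continue squaring. x_1 = 503^2 mod 1265 = 9. x_2 = 9^2 mod 1265 = 81. x_3 = 81^2 mod 1265 = 236. Reached i = s−1 = 3 without hitting −1: 7 is a Miller–Rabin witness and 1265 is composite.
Base 1238: x_0 = 1238^79 mod 1265 = 1157. x_0 is neither 1 nor 1264, so continue squaring. x_1 = 1157^2 mod 1265 = 279. x_2 = 279^2 mod 1265 = 676. x_3 = 676^2 mod 1265 = 311. Reached i = s−1 = 3 without hitting −1: 1238 is a Miller–Rabin witness and 1265 is composite.
The smallest witness among the given bases is 7.

7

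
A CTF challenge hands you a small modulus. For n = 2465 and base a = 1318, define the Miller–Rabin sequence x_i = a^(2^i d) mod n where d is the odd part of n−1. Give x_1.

n − 1 = 2464 = 2^5 · 77, so s = 5 and d = 77.
Repeated squaring mod 2465: 1318^1 ≡ 1318, 1318^2 ≡ 1764, 1318^4 ≡ 866, 1318^8 ≡ 596, 1318^16 ≡ 256, 1318^32 ≡ 1446, 1318^64 ≡ 596.
77 = 64 + 8 + 4 + 1, so 1318^77 ≡ 596·596·866·1318 ≡ 1623 (mod 2465).
x_0 = 1623.
x_1 = 1623^2 mod 2465 = 1509.

1509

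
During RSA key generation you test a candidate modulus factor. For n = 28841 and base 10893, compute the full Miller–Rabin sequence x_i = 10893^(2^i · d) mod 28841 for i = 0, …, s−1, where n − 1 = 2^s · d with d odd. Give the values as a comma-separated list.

21899, 26894, 12638

n − 1 = 28840 = 2^3 · 3605, so s = 3 and d = 3605.
x_0 = 10893^3605 mod 28841 = 21899.
x_1 = 21899^2 mod 28841 = 26894.
x_2 = 26894^2 mod 28841 = 12638.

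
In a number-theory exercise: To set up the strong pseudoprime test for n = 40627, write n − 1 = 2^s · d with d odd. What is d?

20313

Halving: 40626 → 20313; 20313 is odd.
So 40626 = 2^1 · 20313.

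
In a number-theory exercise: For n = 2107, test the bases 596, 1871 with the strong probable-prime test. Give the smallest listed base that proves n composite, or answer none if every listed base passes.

n − 1 = 2106 = 2^1 · 1053, so s = 1 and d = 1053.
Base 596: x_0 = 596^1053 mod 2107 = 1590. x_0 ∉ {1, 2106} and s = 1, so 596 is a Miller–Rabin witness and 2107 is composite.
Base 1871: x_0 = 1871^1053 mod 2107 = 1317. x_0 ∉ {1, 2106} and s = 1, so 1871 is a Miller–Rabin witness and 2107 is composite.
The smallest witness among the given bases is 596.

596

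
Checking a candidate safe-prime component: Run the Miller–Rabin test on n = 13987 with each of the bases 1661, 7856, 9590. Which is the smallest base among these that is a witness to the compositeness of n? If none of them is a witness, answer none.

1661

n − 1 = 13986 = 2^1 · 6993, so s = 1 and d = 6993.
Base 1661: x_0 = 1661^6993 mod 13987 = 10028. x_0 ∉ {1, 13986} and s = 1, so 1661 is a Miller–Rabin witness and 13987 is composite.
Base 7856: x_0 = 7856^6993 mod 13987 = 7450. x_0 ∉ {1, 13986} and s = 1, so 7856 is a Miller–Rabin witness and 13987 is composite.
Base 9590: x_0 = 9590^6993 mod 13987 = 4811. x_0 ∉ {1, 13986} and s = 1, so 9590 is a Miller–Rabin witness and 13987 is composite.
The smallest witness among the given bases is 1661.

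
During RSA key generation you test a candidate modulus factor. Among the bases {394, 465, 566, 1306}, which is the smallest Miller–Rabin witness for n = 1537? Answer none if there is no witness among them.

465

n − 1 = 1536 = 2^9 · 3, so s = 9 and d = 3.
Base 394: x_0 = 394^3 mod 1537 = 1143. x_0 is neither 1 nor 1536, so continue squaring. x_1 = 1143^2 mod 1537 = 1536. x_1 ≡ −1, so 394 is not a witness.
Base 465: x_0 = 465^3 mod 1537 = 233. x_0 is neither 1 nor 1536, so continue squaring. x_1 = 233^2 mod 1537 = 494. x_2 = 494^2 mod 1537 = 1190. x_3 = 1190^2 mod 1537 = 523. x_4 = 523^2 mod 1537 = 1480. x_5 = 1480^2 mod 1537 = 175. x_6 = 175^2 mod 1537 = 1422. x_7 = 1422^2 mod 1537 = 929. x_8 = 929^2 mod 1537 = 784. Reached i = s−1 = 8 without hitting −1: 465 is a Miller–Rabin witness and 1537 is composite.
Base 566: x_0 = 566^3 mod 1537 = 69. x_0 is neither 1 nor 1536, so continue squaring. x_1 = 69^2 mod 1537 = 150. x_2 = 150^2 mod 1537 = 982. x_3 = 982^2 mod 1537 = 625. x_4 = 625^2 mod 1537 = 227. x_5 = 227^2 mod 1537 = 808. x_6 = 808^2 mod 1537 = 1176. x_7 = 1176^2 mod 1537 = 1213. x_8 = 1213^2 mod 1537 = 460. Reached i = s−1 = 8 without hitting −1: 566 is a Miller–Rabin witness and 1537 is composite.
Base 1306: x_0 = 1306^3 mod 1537 = 349. x_0 is neither 1 nor 1536, so continue squaring. x_1 = 349^2 mod 1537 = 378. x_2 = 378^2 mod 1537 = 1480. x_3 = 1480^2 mod 1537 = 175. x_4 = 175^2 mod 1537 = 1422. x_5 = 1422^2 mod 1537 = 929. x_6 = 929^2 mod 1537 = 784. x_7 = 784^2 mod 1537 = 1393. x_8 = 1393^2 mod 1537 = 755. Reached i = s−1 = 8 without hitting −1: 1306 is a Miller–Rabin witness and 1537 is composite.
The smallest witness among the given bases is 465.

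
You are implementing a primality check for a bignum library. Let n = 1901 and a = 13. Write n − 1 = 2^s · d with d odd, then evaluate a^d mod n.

n − 1 = 1900 = 2^2 · 475, so s = 2 and d = 475.
13^475 mod 1901 = 1.

1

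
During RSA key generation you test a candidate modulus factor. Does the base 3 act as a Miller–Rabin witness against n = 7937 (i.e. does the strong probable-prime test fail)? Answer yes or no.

n − 1 = 7936 = 2^8 · 31, so s = 8 and d = 31.
By repeated squaring, 3^31 ≡ 2805 (mod 7937).
x_0 = 3^31 mod 7937 = 2805.
x_0 is neither 1 nor 7936, so continue squaring.
x_1 = 2805^2 mod 7937 = 2458.
x_2 = 2458^2 mod 7937 = 1707.
x_3 = 1707^2 mod 7937 = 970.
x_4 = 970^2 mod 7937 = 4334.
x_5 = 4334^2 mod 7937 = 4614.
x_6 = 4614^2 mod 7937 = 1962.
x_7 = 1962^2 mod 7937 = 7936.
x_7 ≡ −1, so 3 is not a witness.

no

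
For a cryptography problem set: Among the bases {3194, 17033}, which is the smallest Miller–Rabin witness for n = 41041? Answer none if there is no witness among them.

n − 1 = 41040 = 2^4 · 2565, so s = 4 and d = 2565.
Base 3194: x_0 = 3194^2565 mod 41041 = 1. x_0 = 1, so 3194 is not a witness.
Base 17033: x_0 = 17033^2565 mod 41041 = 1. x_0 = 1, so 17033 is not a witness.
No listed base is a witness for 41041.

none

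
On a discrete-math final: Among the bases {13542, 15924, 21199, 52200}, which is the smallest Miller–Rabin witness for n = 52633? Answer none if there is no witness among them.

15924

n − 1 = 52632 = 2^3 · 6579, so s = 3 and d = 6579.
Base 13542: x_0 = 13542^6579 mod 52633 = 1. x_0 = 1, so 13542 is not a witness.
Base 15924: x_0 = 15924^6579 mod 52633 = 36770. x_0 is neither 1 nor 52632, so continue squaring. x_1 = 36770^2 mod 52633 = 49029. x_2 = 49029^2 mod 52633 = 41098. Reached i = s−1 = 2 without hitting −1: 15924 is a Miller–Rabin witness and 52633 is composite.
Base 21199: x_0 = 21199^6579 mod 52633 = 10814. x_0 is neither 1 nor 52632, so continue squaring. x_1 = 10814^2 mod 52633 = 44703. x_2 = 44703^2 mod 52633 = 41098. Reached i = s−1 = 2 without hitting −1: 21199 is a Miller–Rabin witness and 52633 is composite.
Base 52200: x_0 = 52200^6579 mod 52633 = 25236. x_0 is neither 1 nor 52632, so continue squaring. x_1 = 25236^2 mod 52633 = 49029. x_2 = 49029^2 mod 52633 = 41098. Reached i = s−1 = 2 without hitting −1: 52200 is a Miller–Rabin witness and 52633 is composite.
The smallest witness among the given bases is 15924.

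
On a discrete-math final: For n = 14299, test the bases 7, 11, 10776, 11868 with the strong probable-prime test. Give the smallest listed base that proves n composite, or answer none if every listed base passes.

n − 1 = 14298 = 2^1 · 7149, so s = 1 and d = 7149.
Base 7: x_0 = 7^7149 mod 14299 = 2915. x_0 ∉ {1, 14298} and s = 1, so 7 is a Miller–Rabin witness and 14299 is composite.
Base 11: x_0 = 11^7149 mod 14299 = 3593. x_0 ∉ {1, 14298} and s = 1, so 11 is a Miller–Rabin witness and 14299 is composite.
Base 10776: x_0 = 10776^7149 mod 14299 = 10130. x_0 ∉ {1, 14298} and s = 1, so 10776 is a Miller–Rabin witness and 14299 is composite.
Base 11868: x_0 = 11868^7149 mod 14299 = 6737. x_0 ∉ {1, 14298} and s = 1, so 11868 is a Miller–Rabin witness and 14299 is composite.
The smallest witness among the given bases is 7.

7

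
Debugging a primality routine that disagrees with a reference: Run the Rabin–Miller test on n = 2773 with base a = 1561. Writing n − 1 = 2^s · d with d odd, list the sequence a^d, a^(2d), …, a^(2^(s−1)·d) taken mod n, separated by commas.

1752, 2566

n − 1 = 2772 = 2^2 · 693, so s = 2 and d = 693.
x_0 = 1561^693 mod 2773 = 1752.
x_1 = 1752^2 mod 2773 = 2566.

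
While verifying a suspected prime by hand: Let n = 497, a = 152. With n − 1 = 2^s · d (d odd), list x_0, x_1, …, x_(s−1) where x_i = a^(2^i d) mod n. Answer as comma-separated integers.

n − 1 = 496 = 2^4 · 31, so s = 4 and d = 31.
x_0 = 152^31 mod 497 = 271.
x_1 = 271^2 mod 497 = 382.
x_2 = 382^2 mod 497 = 303.
x_3 = 303^2 mod 497 = 361.

271, 382, 303, 361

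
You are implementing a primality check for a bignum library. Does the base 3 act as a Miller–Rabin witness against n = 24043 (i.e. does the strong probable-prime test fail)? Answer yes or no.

n − 1 = 24042 = 2^1 · 12021, so s = 1 and d = 12021.
x_0 = 3^12021 mod 24043 = 24042.
x_0 = 24042 ≡ −1, so 3 is not a witness.

no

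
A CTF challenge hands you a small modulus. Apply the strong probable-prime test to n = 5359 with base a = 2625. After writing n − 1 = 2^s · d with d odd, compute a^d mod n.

4294

n − 1 = 5358 = 2^1 · 2679, so s = 1 and d = 2679.
2625^2679 mod 5359 = 4294.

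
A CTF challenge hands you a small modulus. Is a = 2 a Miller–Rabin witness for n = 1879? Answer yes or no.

n − 1 = 1878 = 2^1 · 939, so s = 1 and d = 939.
x_0 = 2^939 mod 1879 = 1.
x_0 = 1, so 2 is not a witness.

no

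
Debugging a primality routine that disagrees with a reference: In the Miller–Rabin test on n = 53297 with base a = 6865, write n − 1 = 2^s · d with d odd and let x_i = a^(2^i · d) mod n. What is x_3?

39460

n − 1 = 53296 = 2^4 · 3331, so s = 4 and d = 3331.
x_0 = 6865^3331 mod 53297 = 21137.
x_1 = 21137^2 mod 53297 = 37315.
x_2 = 37315^2 mod 53297 = 25100.
x_3 = 25100^2 mod 53297 = 39460.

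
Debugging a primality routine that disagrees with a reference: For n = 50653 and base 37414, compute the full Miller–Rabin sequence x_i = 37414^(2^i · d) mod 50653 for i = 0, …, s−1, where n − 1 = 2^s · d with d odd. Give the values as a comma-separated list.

n − 1 = 50652 = 2^2 · 12663, so s = 2 and d = 12663.
x_0 = 37414^12663 mod 50653 = 12877.
x_1 = 12877^2 mod 50653 = 29860.

12877, 29860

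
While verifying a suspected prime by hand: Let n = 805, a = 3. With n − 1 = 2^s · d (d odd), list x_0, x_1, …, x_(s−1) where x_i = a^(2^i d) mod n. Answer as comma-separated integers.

n − 1 = 804 = 2^2 · 201, so s = 2 and d = 201.
x_0 = 3^201 mod 805 = 188.
x_1 = 188^2 mod 805 = 729.

188, 729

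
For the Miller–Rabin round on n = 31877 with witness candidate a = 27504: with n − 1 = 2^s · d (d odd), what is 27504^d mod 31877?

n − 1 = 31876 = 2^2 · 7969, so s = 2 and d = 7969.
27504^7969 mod 31877 = 25441.

25441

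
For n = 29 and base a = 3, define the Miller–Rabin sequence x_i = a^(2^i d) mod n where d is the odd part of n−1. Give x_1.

28

n − 1 = 28 = 2^2 · 7, so s = 2 and d = 7.
x_0 = 3^7 mod 29 = 12.
x_1 = 12^2 mod 29 = 28.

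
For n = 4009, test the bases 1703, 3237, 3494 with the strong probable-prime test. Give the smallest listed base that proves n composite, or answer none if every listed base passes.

n − 1 = 4008 = 2^3 · 501, so s = 3 and d = 501.
Base 1703: x_0 = 1703^501 mod 4009 = 4008. x_0 = 4008 ≡ −1, so 1703 is not a witness.
Base 3237: x_0 = 3237^501 mod 4009 = 3896. x_0 is neither 1 nor 4008, so continue squaring. x_1 = 3896^2 mod 4009 = 742. x_2 = 742^2 mod 4009 = 1331. Reached i = s−1 = 2 without hitting −1: 3237 is a Miller–Rabin witness and 4009 is composite.
Base 3494: x_0 = 3494^501 mod 4009 = 2629. x_0 is neither 1 nor 4008, so continue squaring. x_1 = 2629^2 mod 4009 = 125. x_2 = 125^2 mod 4009 = 3598. Reached i = s−1 = 2 without hitting −1: 3494 is a Miller–Rabin witness and 4009 is composite.
The smallest witness among the given bases is 3237.

3237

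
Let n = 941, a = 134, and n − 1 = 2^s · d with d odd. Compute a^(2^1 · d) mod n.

1

n − 1 = 940 = 2^2 · 235, so s = 2 and d = 235.
x_0 = 134^235 mod 941 = 1.
x_1 = 1^2 mod 941 = 1.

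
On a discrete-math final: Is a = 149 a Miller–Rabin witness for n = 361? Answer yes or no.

n − 1 = 360 = 2^3 · 45, so s = 3 and d = 45.
Repeated squaring mod 361: 149^1 ≡ 149, 149^2 ≡ 180, 149^4 ≡ 271, 149^8 ≡ 158, 149^16 ≡ 55, 149^32 ≡ 137.
45 = 32 + 8 + 4 + 1, so 149^45 ≡ 137·158·271·149 ≡ 20 (mod 361).
x_0 = 149^45 mod 361 = 20.
x_0 is neither 1 nor 360, so continue squaring.
x_1 = 20^2 mod 361 = 39.
x_2 = 39^2 mod 361 = 77.
Reached i = s−1 = 2 without hitting −1: 149 is a Miller–Rabin witness and 361 is composite.

yes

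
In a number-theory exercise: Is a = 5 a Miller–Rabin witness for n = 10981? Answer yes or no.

yes

n − 1 = 10980 = 2^2 · 2745, so s = 2 and d = 2745.
x_0 = 5^2745 mod 10981 = 3972.
x_0 is neither 1 nor 10980, so continue squaring.
x_1 = 3972^2 mod 10981 = 8068.
Reached i = s−1 = 1 without hitting −1: 5 is a Miller–Rabin witness and 10981 is composite.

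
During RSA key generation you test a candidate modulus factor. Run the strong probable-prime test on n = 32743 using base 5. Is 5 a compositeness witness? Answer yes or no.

yes

n − 1 = 32742 = 2^1 · 16371, so s = 1 and d = 16371.
x_0 = 5^16371 mod 32743 = 12868.
x_0 ∉ {1, 32742} and s = 1, so 5 is a Miller–Rabin witness and 32743 is composite.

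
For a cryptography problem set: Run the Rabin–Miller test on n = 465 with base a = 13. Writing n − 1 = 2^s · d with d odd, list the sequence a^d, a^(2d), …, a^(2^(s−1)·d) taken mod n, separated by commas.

n − 1 = 464 = 2^4 · 29, so s = 4 and d = 29.
x_0 = 13^29 mod 465 = 43.
x_1 = 43^2 mod 465 = 454.
x_2 = 454^2 mod 465 = 121.
x_3 = 121^2 mod 465 = 226.

43, 454, 121, 226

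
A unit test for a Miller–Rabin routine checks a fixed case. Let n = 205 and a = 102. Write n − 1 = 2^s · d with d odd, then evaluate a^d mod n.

103

n − 1 = 204 = 2^2 · 51, so s = 2 and d = 51.
102^51 mod 205 = 103.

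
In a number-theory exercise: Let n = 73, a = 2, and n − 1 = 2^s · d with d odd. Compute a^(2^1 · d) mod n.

n − 1 = 72 = 2^3 · 9, so s = 3 and d = 9.
x_0 = 2^9 mod 73 = 1.
x_1 = 1^2 mod 73 = 1.

1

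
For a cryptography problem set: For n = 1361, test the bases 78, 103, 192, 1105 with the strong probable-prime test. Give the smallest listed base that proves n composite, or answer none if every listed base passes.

none

n − 1 = 1360 = 2^4 · 85, so s = 4 and d = 85.
Base 78: x_0 = 78^85 mod 1361 = 377. x_0 is neither 1 nor 1360, so continue squaring. x_1 = 377^2 mod 1361 = 585. x_2 = 585^2 mod 1361 = 614. x_3 = 614^2 mod 1361 = 1360. x_3 ≡ −1, so 78 is not a witness.
Base 103: x_0 = 103^85 mod 1361 = 984. x_0 is neither 1 nor 1360, so continue squaring. x_1 = 984^2 mod 1361 = 585. x_2 = 585^2 mod 1361 = 614. x_3 = 614^2 mod 1361 = 1360. x_3 ≡ −1, so 103 is not a witness.
Base 192: x_0 = 192^85 mod 1361 = 63. x_0 is neither 1 nor 1360, so continue squaring. x_1 = 63^2 mod 1361 = 1247. x_2 = 1247^2 mod 1361 = 747. x_3 = 747^2 mod 1361 = 1360. x_3 ≡ −1, so 192 is not a witness.
Base 1105: x_0 = 1105^85 mod 1361 = 1360. x_0 = 1360 ≡ −1, so 1105 is not a witness.
No listed base is a witness for 1361.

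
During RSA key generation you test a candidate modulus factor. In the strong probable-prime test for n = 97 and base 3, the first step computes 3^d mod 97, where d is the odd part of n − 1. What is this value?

27

n − 1 = 96 = 2^5 · 3, so s = 5 and d = 3.
3^3 mod 97 = 27.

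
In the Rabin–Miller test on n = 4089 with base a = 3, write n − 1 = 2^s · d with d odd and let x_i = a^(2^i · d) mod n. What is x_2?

900

n − 1 = 4088 = 2^3 · 511, so s = 3 and d = 511.
x_0 = 3^511 mod 4089 = 1230.
x_1 = 1230^2 mod 4089 = 4059.
x_2 = 4059^2 mod 4089 = 900.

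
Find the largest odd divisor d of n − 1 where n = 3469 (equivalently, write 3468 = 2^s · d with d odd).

867

Halving: 3468 → 1734 → 867; 867 is odd.
So 3468 = 2^2 · 867.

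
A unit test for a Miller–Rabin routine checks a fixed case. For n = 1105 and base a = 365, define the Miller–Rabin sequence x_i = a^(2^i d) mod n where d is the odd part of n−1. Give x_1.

n − 1 = 1104 = 2^4 · 69, so s = 4 and d = 69.
Repeated squaring mod 1105: 365^1 ≡ 365, 365^2 ≡ 625, 365^4 ≡ 560, 365^8 ≡ 885, 365^16 ≡ 885, 365^32 ≡ 885, 365^64 ≡ 885.
69 = 64 + 4 + 1, so 365^69 ≡ 885·560·365 ≡ 1080 (mod 1105).
x_0 = 1080.
x_1 = 1080^2 mod 1105 = 625.

625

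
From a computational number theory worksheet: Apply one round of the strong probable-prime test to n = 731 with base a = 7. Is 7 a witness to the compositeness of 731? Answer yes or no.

yes

n − 1 = 730 = 2^1 · 365, so s = 1 and d = 365.
x_0 = 7^365 mod 731 = 295.
x_0 ∉ {1, 730} and s = 1, so 7 is a Miller–Rabin witness and 731 is composite.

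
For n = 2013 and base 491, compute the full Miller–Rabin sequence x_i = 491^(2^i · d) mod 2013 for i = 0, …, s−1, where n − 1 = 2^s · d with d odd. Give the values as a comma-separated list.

n − 1 = 2012 = 2^2 · 503, so s = 2 and d = 503.
x_0 = 491^503 mod 2013 = 332.
x_1 = 332^2 mod 2013 = 1522.

332, 1522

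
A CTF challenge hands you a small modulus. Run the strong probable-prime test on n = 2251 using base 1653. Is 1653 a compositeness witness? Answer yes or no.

n − 1 = 2250 = 2^1 · 1125, so s = 1 and d = 1125.
x_0 = 1653^1125 mod 2251 = 2250.
x_0 = 2250 ≡ −1, so 1653 is not a witness.

no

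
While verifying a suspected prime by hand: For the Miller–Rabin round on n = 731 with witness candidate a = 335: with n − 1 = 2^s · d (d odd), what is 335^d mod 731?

235

n − 1 = 730 = 2^1 · 365, so s = 1 and d = 365.
Repeated squaring mod 731: 335^1 ≡ 335, 335^2 ≡ 382, 335^4 ≡ 455, 335^8 ≡ 152, 335^16 ≡ 443, 335^32 ≡ 341, 335^64 ≡ 52, 335^128 ≡ 511, 335^256 ≡ 154.
365 = 256 + 64 + 32 + 8 + 4 + 1, so 335^365 ≡ 154·52·341·152·455·335 ≡ 235 (mod 731).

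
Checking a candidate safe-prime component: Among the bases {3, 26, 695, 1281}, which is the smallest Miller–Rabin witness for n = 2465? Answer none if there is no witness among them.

3

n − 1 = 2464 = 2^5 · 77, so s = 5 and d = 77.
Base 3: x_0 = 3^77 mod 2465 = 2018. x_0 is neither 1 nor 2464, so continue squaring. x_1 = 2018^2 mod 2465 = 144. x_2 = 144^2 mod 2465 = 1016. x_3 = 1016^2 mod 2465 = 1886. x_4 = 1886^2 mod 2465 = 1. x_4 = 1 but x_3 ≠ ±1, a nontrivial square root of 1 — 3 is a witness and 2465 is composite.
Base 26: x_0 = 26^77 mod 2465 = 331. x_0 is neither 1 nor 2464, so continue squaring. x_1 = 331^2 mod 2465 = 1101. x_2 = 1101^2 mod 2465 = 1886. x_3 = 1886^2 mod 2465 = 1. x_3 = 1 but x_2 ≠ ±1, a nontrivial square root of 1 — 26 is a witness and 2465 is composite.
Base 695: x_0 = 695^77 mod 2465 = 1855. x_0 is neither 1 nor 2464, so continue squaring. x_1 = 1855^2 mod 2465 = 2350. x_2 = 2350^2 mod 2465 = 900. x_3 = 900^2 mod 2465 = 1480. x_4 = 1480^2 mod 2465 = 1480. Reached i = s−1 = 4 without hitting −1: 695 is a Miller–Rabin witness and 2465 is composite.
Base 1281: x_0 = 1281^77 mod 2465 = 231. x_0 is neither 1 nor 2464, so continue squaring. x_1 = 231^2 mod 2465 = 1596. x_2 = 1596^2 mod 2465 = 871. x_3 = 871^2 mod 2465 = 1886. x_4 = 1886^2 mod 2465 = 1. x_4 = 1 but x_3 ≠ ±1, a nontrivial square root of 1 — 1281 is a witness and 2465 is composite.
The smallest witness among the given bases is 3.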